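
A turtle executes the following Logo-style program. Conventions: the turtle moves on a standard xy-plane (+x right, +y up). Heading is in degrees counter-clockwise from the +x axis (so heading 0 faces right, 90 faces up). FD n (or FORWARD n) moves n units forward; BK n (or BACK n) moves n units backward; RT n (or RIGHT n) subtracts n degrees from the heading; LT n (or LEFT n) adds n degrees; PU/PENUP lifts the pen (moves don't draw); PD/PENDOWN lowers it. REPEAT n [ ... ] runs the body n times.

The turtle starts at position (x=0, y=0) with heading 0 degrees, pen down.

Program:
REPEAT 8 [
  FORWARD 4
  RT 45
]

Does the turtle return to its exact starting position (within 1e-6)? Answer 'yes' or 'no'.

Answer: yes

Derivation:
Executing turtle program step by step:
Start: pos=(0,0), heading=0, pen down
REPEAT 8 [
  -- iteration 1/8 --
  FD 4: (0,0) -> (4,0) [heading=0, draw]
  RT 45: heading 0 -> 315
  -- iteration 2/8 --
  FD 4: (4,0) -> (6.828,-2.828) [heading=315, draw]
  RT 45: heading 315 -> 270
  -- iteration 3/8 --
  FD 4: (6.828,-2.828) -> (6.828,-6.828) [heading=270, draw]
  RT 45: heading 270 -> 225
  -- iteration 4/8 --
  FD 4: (6.828,-6.828) -> (4,-9.657) [heading=225, draw]
  RT 45: heading 225 -> 180
  -- iteration 5/8 --
  FD 4: (4,-9.657) -> (0,-9.657) [heading=180, draw]
  RT 45: heading 180 -> 135
  -- iteration 6/8 --
  FD 4: (0,-9.657) -> (-2.828,-6.828) [heading=135, draw]
  RT 45: heading 135 -> 90
  -- iteration 7/8 --
  FD 4: (-2.828,-6.828) -> (-2.828,-2.828) [heading=90, draw]
  RT 45: heading 90 -> 45
  -- iteration 8/8 --
  FD 4: (-2.828,-2.828) -> (0,0) [heading=45, draw]
  RT 45: heading 45 -> 0
]
Final: pos=(0,0), heading=0, 8 segment(s) drawn

Start position: (0, 0)
Final position: (0, 0)
Distance = 0; < 1e-6 -> CLOSED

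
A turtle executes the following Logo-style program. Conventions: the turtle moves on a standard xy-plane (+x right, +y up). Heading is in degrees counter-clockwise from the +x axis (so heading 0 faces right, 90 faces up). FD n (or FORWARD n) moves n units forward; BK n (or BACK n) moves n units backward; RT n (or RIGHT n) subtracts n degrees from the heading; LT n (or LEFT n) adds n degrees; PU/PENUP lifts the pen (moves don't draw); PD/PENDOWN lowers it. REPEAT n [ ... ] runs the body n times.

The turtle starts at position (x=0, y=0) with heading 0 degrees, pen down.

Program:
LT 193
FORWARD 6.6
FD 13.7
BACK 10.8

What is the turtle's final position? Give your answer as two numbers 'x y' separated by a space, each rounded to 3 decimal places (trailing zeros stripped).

Executing turtle program step by step:
Start: pos=(0,0), heading=0, pen down
LT 193: heading 0 -> 193
FD 6.6: (0,0) -> (-6.431,-1.485) [heading=193, draw]
FD 13.7: (-6.431,-1.485) -> (-19.78,-4.567) [heading=193, draw]
BK 10.8: (-19.78,-4.567) -> (-9.257,-2.137) [heading=193, draw]
Final: pos=(-9.257,-2.137), heading=193, 3 segment(s) drawn

Answer: -9.257 -2.137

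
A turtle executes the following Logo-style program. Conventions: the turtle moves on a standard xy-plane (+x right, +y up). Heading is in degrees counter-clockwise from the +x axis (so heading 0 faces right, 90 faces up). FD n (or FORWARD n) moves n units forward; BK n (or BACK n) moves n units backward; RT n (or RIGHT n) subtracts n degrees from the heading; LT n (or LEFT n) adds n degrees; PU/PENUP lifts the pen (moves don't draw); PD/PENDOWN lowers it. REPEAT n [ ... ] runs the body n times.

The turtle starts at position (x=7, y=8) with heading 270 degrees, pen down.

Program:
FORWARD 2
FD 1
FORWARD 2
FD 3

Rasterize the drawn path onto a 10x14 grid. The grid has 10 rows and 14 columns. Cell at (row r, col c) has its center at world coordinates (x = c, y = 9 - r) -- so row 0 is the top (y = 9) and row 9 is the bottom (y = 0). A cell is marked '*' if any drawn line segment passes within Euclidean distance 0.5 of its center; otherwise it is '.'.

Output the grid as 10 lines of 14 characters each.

Answer: ..............
.......*......
.......*......
.......*......
.......*......
.......*......
.......*......
.......*......
.......*......
.......*......

Derivation:
Segment 0: (7,8) -> (7,6)
Segment 1: (7,6) -> (7,5)
Segment 2: (7,5) -> (7,3)
Segment 3: (7,3) -> (7,0)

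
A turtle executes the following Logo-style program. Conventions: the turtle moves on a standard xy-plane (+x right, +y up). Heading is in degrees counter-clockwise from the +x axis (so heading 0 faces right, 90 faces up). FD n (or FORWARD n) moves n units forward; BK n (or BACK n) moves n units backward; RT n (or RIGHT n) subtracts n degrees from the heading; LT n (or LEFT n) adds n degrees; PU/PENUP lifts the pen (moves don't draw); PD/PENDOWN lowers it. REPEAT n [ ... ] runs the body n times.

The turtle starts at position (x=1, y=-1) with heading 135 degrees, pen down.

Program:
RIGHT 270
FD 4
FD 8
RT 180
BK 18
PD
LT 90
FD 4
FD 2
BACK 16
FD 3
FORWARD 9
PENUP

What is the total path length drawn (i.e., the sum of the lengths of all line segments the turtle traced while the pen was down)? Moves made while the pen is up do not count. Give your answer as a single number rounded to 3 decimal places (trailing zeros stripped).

Answer: 64

Derivation:
Executing turtle program step by step:
Start: pos=(1,-1), heading=135, pen down
RT 270: heading 135 -> 225
FD 4: (1,-1) -> (-1.828,-3.828) [heading=225, draw]
FD 8: (-1.828,-3.828) -> (-7.485,-9.485) [heading=225, draw]
RT 180: heading 225 -> 45
BK 18: (-7.485,-9.485) -> (-20.213,-22.213) [heading=45, draw]
PD: pen down
LT 90: heading 45 -> 135
FD 4: (-20.213,-22.213) -> (-23.042,-19.385) [heading=135, draw]
FD 2: (-23.042,-19.385) -> (-24.456,-17.971) [heading=135, draw]
BK 16: (-24.456,-17.971) -> (-13.142,-29.284) [heading=135, draw]
FD 3: (-13.142,-29.284) -> (-15.263,-27.163) [heading=135, draw]
FD 9: (-15.263,-27.163) -> (-21.627,-20.799) [heading=135, draw]
PU: pen up
Final: pos=(-21.627,-20.799), heading=135, 8 segment(s) drawn

Segment lengths:
  seg 1: (1,-1) -> (-1.828,-3.828), length = 4
  seg 2: (-1.828,-3.828) -> (-7.485,-9.485), length = 8
  seg 3: (-7.485,-9.485) -> (-20.213,-22.213), length = 18
  seg 4: (-20.213,-22.213) -> (-23.042,-19.385), length = 4
  seg 5: (-23.042,-19.385) -> (-24.456,-17.971), length = 2
  seg 6: (-24.456,-17.971) -> (-13.142,-29.284), length = 16
  seg 7: (-13.142,-29.284) -> (-15.263,-27.163), length = 3
  seg 8: (-15.263,-27.163) -> (-21.627,-20.799), length = 9
Total = 64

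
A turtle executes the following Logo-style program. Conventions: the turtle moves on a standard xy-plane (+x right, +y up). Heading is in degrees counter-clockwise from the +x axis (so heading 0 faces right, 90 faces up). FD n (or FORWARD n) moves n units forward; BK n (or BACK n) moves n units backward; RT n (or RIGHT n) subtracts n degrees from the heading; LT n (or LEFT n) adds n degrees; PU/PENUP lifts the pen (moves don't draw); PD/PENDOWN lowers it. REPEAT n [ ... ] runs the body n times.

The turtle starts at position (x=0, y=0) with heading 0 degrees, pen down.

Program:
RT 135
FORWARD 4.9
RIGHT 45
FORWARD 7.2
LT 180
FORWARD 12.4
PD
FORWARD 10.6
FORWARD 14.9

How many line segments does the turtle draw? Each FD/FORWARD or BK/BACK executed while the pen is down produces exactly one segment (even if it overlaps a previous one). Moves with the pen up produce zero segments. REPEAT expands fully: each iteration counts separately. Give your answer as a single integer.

Executing turtle program step by step:
Start: pos=(0,0), heading=0, pen down
RT 135: heading 0 -> 225
FD 4.9: (0,0) -> (-3.465,-3.465) [heading=225, draw]
RT 45: heading 225 -> 180
FD 7.2: (-3.465,-3.465) -> (-10.665,-3.465) [heading=180, draw]
LT 180: heading 180 -> 0
FD 12.4: (-10.665,-3.465) -> (1.735,-3.465) [heading=0, draw]
PD: pen down
FD 10.6: (1.735,-3.465) -> (12.335,-3.465) [heading=0, draw]
FD 14.9: (12.335,-3.465) -> (27.235,-3.465) [heading=0, draw]
Final: pos=(27.235,-3.465), heading=0, 5 segment(s) drawn
Segments drawn: 5

Answer: 5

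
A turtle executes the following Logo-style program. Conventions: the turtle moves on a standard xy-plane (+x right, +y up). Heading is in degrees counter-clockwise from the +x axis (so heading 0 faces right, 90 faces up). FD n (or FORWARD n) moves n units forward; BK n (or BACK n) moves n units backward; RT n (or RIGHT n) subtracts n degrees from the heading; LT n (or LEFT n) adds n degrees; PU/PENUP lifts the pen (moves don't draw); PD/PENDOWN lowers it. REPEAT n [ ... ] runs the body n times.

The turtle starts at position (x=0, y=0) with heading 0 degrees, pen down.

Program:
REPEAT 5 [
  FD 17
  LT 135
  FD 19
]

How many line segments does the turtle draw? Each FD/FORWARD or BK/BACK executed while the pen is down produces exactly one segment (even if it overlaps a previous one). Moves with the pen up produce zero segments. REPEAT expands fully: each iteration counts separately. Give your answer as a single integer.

Executing turtle program step by step:
Start: pos=(0,0), heading=0, pen down
REPEAT 5 [
  -- iteration 1/5 --
  FD 17: (0,0) -> (17,0) [heading=0, draw]
  LT 135: heading 0 -> 135
  FD 19: (17,0) -> (3.565,13.435) [heading=135, draw]
  -- iteration 2/5 --
  FD 17: (3.565,13.435) -> (-8.456,25.456) [heading=135, draw]
  LT 135: heading 135 -> 270
  FD 19: (-8.456,25.456) -> (-8.456,6.456) [heading=270, draw]
  -- iteration 3/5 --
  FD 17: (-8.456,6.456) -> (-8.456,-10.544) [heading=270, draw]
  LT 135: heading 270 -> 45
  FD 19: (-8.456,-10.544) -> (4.979,2.891) [heading=45, draw]
  -- iteration 4/5 --
  FD 17: (4.979,2.891) -> (17,14.912) [heading=45, draw]
  LT 135: heading 45 -> 180
  FD 19: (17,14.912) -> (-2,14.912) [heading=180, draw]
  -- iteration 5/5 --
  FD 17: (-2,14.912) -> (-19,14.912) [heading=180, draw]
  LT 135: heading 180 -> 315
  FD 19: (-19,14.912) -> (-5.565,1.477) [heading=315, draw]
]
Final: pos=(-5.565,1.477), heading=315, 10 segment(s) drawn
Segments drawn: 10

Answer: 10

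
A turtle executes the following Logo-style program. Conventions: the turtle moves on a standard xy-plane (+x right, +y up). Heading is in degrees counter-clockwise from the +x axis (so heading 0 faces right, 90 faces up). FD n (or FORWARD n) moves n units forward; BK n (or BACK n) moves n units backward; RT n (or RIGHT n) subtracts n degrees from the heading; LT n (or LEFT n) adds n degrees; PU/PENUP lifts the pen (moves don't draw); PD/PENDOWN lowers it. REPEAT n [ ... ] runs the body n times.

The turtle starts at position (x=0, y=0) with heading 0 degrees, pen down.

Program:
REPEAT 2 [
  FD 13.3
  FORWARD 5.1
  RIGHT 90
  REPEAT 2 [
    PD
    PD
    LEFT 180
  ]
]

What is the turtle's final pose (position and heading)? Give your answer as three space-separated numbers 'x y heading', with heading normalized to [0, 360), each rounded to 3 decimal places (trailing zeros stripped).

Answer: 18.4 -18.4 180

Derivation:
Executing turtle program step by step:
Start: pos=(0,0), heading=0, pen down
REPEAT 2 [
  -- iteration 1/2 --
  FD 13.3: (0,0) -> (13.3,0) [heading=0, draw]
  FD 5.1: (13.3,0) -> (18.4,0) [heading=0, draw]
  RT 90: heading 0 -> 270
  REPEAT 2 [
    -- iteration 1/2 --
    PD: pen down
    PD: pen down
    LT 180: heading 270 -> 90
    -- iteration 2/2 --
    PD: pen down
    PD: pen down
    LT 180: heading 90 -> 270
  ]
  -- iteration 2/2 --
  FD 13.3: (18.4,0) -> (18.4,-13.3) [heading=270, draw]
  FD 5.1: (18.4,-13.3) -> (18.4,-18.4) [heading=270, draw]
  RT 90: heading 270 -> 180
  REPEAT 2 [
    -- iteration 1/2 --
    PD: pen down
    PD: pen down
    LT 180: heading 180 -> 0
    -- iteration 2/2 --
    PD: pen down
    PD: pen down
    LT 180: heading 0 -> 180
  ]
]
Final: pos=(18.4,-18.4), heading=180, 4 segment(s) drawn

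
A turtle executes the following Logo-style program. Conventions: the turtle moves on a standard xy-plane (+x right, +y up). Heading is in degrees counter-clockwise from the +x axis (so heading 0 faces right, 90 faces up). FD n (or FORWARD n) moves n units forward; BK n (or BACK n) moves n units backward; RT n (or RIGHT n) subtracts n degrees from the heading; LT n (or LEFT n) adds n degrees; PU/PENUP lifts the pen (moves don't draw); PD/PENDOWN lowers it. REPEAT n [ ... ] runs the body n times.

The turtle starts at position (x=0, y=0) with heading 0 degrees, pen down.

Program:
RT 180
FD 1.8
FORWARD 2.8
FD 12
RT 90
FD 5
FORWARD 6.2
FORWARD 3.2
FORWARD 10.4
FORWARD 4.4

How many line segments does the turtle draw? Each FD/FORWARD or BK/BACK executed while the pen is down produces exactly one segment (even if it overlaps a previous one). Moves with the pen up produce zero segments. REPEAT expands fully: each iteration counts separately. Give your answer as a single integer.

Executing turtle program step by step:
Start: pos=(0,0), heading=0, pen down
RT 180: heading 0 -> 180
FD 1.8: (0,0) -> (-1.8,0) [heading=180, draw]
FD 2.8: (-1.8,0) -> (-4.6,0) [heading=180, draw]
FD 12: (-4.6,0) -> (-16.6,0) [heading=180, draw]
RT 90: heading 180 -> 90
FD 5: (-16.6,0) -> (-16.6,5) [heading=90, draw]
FD 6.2: (-16.6,5) -> (-16.6,11.2) [heading=90, draw]
FD 3.2: (-16.6,11.2) -> (-16.6,14.4) [heading=90, draw]
FD 10.4: (-16.6,14.4) -> (-16.6,24.8) [heading=90, draw]
FD 4.4: (-16.6,24.8) -> (-16.6,29.2) [heading=90, draw]
Final: pos=(-16.6,29.2), heading=90, 8 segment(s) drawn
Segments drawn: 8

Answer: 8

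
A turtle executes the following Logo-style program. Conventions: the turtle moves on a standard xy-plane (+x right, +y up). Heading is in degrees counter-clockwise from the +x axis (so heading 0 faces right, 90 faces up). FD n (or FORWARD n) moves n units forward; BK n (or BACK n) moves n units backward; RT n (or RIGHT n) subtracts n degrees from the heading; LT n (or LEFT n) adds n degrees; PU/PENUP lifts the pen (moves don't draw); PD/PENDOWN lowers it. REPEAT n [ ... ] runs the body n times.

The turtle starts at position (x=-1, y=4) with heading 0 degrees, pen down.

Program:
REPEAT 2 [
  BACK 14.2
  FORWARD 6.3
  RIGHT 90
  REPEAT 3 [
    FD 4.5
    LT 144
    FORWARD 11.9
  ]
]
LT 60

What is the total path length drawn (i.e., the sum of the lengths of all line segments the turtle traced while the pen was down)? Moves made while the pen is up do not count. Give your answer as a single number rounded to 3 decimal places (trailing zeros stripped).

Executing turtle program step by step:
Start: pos=(-1,4), heading=0, pen down
REPEAT 2 [
  -- iteration 1/2 --
  BK 14.2: (-1,4) -> (-15.2,4) [heading=0, draw]
  FD 6.3: (-15.2,4) -> (-8.9,4) [heading=0, draw]
  RT 90: heading 0 -> 270
  REPEAT 3 [
    -- iteration 1/3 --
    FD 4.5: (-8.9,4) -> (-8.9,-0.5) [heading=270, draw]
    LT 144: heading 270 -> 54
    FD 11.9: (-8.9,-0.5) -> (-1.905,9.127) [heading=54, draw]
    -- iteration 2/3 --
    FD 4.5: (-1.905,9.127) -> (0.74,12.768) [heading=54, draw]
    LT 144: heading 54 -> 198
    FD 11.9: (0.74,12.768) -> (-10.578,9.091) [heading=198, draw]
    -- iteration 3/3 --
    FD 4.5: (-10.578,9.091) -> (-14.858,7.7) [heading=198, draw]
    LT 144: heading 198 -> 342
    FD 11.9: (-14.858,7.7) -> (-3.54,4.023) [heading=342, draw]
  ]
  -- iteration 2/2 --
  BK 14.2: (-3.54,4.023) -> (-17.045,8.411) [heading=342, draw]
  FD 6.3: (-17.045,8.411) -> (-11.053,6.464) [heading=342, draw]
  RT 90: heading 342 -> 252
  REPEAT 3 [
    -- iteration 1/3 --
    FD 4.5: (-11.053,6.464) -> (-12.444,2.184) [heading=252, draw]
    LT 144: heading 252 -> 36
    FD 11.9: (-12.444,2.184) -> (-2.817,9.179) [heading=36, draw]
    -- iteration 2/3 --
    FD 4.5: (-2.817,9.179) -> (0.824,11.824) [heading=36, draw]
    LT 144: heading 36 -> 180
    FD 11.9: (0.824,11.824) -> (-11.076,11.824) [heading=180, draw]
    -- iteration 3/3 --
    FD 4.5: (-11.076,11.824) -> (-15.576,11.824) [heading=180, draw]
    LT 144: heading 180 -> 324
    FD 11.9: (-15.576,11.824) -> (-5.949,4.829) [heading=324, draw]
  ]
]
LT 60: heading 324 -> 24
Final: pos=(-5.949,4.829), heading=24, 16 segment(s) drawn

Segment lengths:
  seg 1: (-1,4) -> (-15.2,4), length = 14.2
  seg 2: (-15.2,4) -> (-8.9,4), length = 6.3
  seg 3: (-8.9,4) -> (-8.9,-0.5), length = 4.5
  seg 4: (-8.9,-0.5) -> (-1.905,9.127), length = 11.9
  seg 5: (-1.905,9.127) -> (0.74,12.768), length = 4.5
  seg 6: (0.74,12.768) -> (-10.578,9.091), length = 11.9
  seg 7: (-10.578,9.091) -> (-14.858,7.7), length = 4.5
  seg 8: (-14.858,7.7) -> (-3.54,4.023), length = 11.9
  seg 9: (-3.54,4.023) -> (-17.045,8.411), length = 14.2
  seg 10: (-17.045,8.411) -> (-11.053,6.464), length = 6.3
  seg 11: (-11.053,6.464) -> (-12.444,2.184), length = 4.5
  seg 12: (-12.444,2.184) -> (-2.817,9.179), length = 11.9
  seg 13: (-2.817,9.179) -> (0.824,11.824), length = 4.5
  seg 14: (0.824,11.824) -> (-11.076,11.824), length = 11.9
  seg 15: (-11.076,11.824) -> (-15.576,11.824), length = 4.5
  seg 16: (-15.576,11.824) -> (-5.949,4.829), length = 11.9
Total = 139.4

Answer: 139.4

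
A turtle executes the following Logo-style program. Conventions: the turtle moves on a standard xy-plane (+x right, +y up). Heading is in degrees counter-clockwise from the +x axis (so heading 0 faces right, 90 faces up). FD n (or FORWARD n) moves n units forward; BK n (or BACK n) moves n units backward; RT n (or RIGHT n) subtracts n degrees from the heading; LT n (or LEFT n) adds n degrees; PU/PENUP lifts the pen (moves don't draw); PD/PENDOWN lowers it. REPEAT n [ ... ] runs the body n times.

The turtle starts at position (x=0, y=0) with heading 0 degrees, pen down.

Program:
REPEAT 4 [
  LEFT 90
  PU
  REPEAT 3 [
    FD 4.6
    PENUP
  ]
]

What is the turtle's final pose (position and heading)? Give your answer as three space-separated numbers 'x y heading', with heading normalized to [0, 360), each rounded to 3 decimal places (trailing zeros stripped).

Answer: 0 0 0

Derivation:
Executing turtle program step by step:
Start: pos=(0,0), heading=0, pen down
REPEAT 4 [
  -- iteration 1/4 --
  LT 90: heading 0 -> 90
  PU: pen up
  REPEAT 3 [
    -- iteration 1/3 --
    FD 4.6: (0,0) -> (0,4.6) [heading=90, move]
    PU: pen up
    -- iteration 2/3 --
    FD 4.6: (0,4.6) -> (0,9.2) [heading=90, move]
    PU: pen up
    -- iteration 3/3 --
    FD 4.6: (0,9.2) -> (0,13.8) [heading=90, move]
    PU: pen up
  ]
  -- iteration 2/4 --
  LT 90: heading 90 -> 180
  PU: pen up
  REPEAT 3 [
    -- iteration 1/3 --
    FD 4.6: (0,13.8) -> (-4.6,13.8) [heading=180, move]
    PU: pen up
    -- iteration 2/3 --
    FD 4.6: (-4.6,13.8) -> (-9.2,13.8) [heading=180, move]
    PU: pen up
    -- iteration 3/3 --
    FD 4.6: (-9.2,13.8) -> (-13.8,13.8) [heading=180, move]
    PU: pen up
  ]
  -- iteration 3/4 --
  LT 90: heading 180 -> 270
  PU: pen up
  REPEAT 3 [
    -- iteration 1/3 --
    FD 4.6: (-13.8,13.8) -> (-13.8,9.2) [heading=270, move]
    PU: pen up
    -- iteration 2/3 --
    FD 4.6: (-13.8,9.2) -> (-13.8,4.6) [heading=270, move]
    PU: pen up
    -- iteration 3/3 --
    FD 4.6: (-13.8,4.6) -> (-13.8,0) [heading=270, move]
    PU: pen up
  ]
  -- iteration 4/4 --
  LT 90: heading 270 -> 0
  PU: pen up
  REPEAT 3 [
    -- iteration 1/3 --
    FD 4.6: (-13.8,0) -> (-9.2,0) [heading=0, move]
    PU: pen up
    -- iteration 2/3 --
    FD 4.6: (-9.2,0) -> (-4.6,0) [heading=0, move]
    PU: pen up
    -- iteration 3/3 --
    FD 4.6: (-4.6,0) -> (0,0) [heading=0, move]
    PU: pen up
  ]
]
Final: pos=(0,0), heading=0, 0 segment(s) drawn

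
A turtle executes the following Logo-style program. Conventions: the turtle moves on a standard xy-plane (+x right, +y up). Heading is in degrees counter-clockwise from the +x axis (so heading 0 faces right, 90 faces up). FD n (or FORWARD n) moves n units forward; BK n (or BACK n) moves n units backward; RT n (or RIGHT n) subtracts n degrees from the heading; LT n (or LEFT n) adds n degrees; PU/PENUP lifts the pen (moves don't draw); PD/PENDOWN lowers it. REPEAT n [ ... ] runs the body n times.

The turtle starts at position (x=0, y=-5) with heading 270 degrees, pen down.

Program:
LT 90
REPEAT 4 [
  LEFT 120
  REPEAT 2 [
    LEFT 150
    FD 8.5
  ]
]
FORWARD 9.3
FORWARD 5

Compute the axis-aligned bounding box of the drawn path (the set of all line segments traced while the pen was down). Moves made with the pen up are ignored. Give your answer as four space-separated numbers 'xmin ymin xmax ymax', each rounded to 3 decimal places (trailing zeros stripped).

Executing turtle program step by step:
Start: pos=(0,-5), heading=270, pen down
LT 90: heading 270 -> 0
REPEAT 4 [
  -- iteration 1/4 --
  LT 120: heading 0 -> 120
  REPEAT 2 [
    -- iteration 1/2 --
    LT 150: heading 120 -> 270
    FD 8.5: (0,-5) -> (0,-13.5) [heading=270, draw]
    -- iteration 2/2 --
    LT 150: heading 270 -> 60
    FD 8.5: (0,-13.5) -> (4.25,-6.139) [heading=60, draw]
  ]
  -- iteration 2/4 --
  LT 120: heading 60 -> 180
  REPEAT 2 [
    -- iteration 1/2 --
    LT 150: heading 180 -> 330
    FD 8.5: (4.25,-6.139) -> (11.611,-10.389) [heading=330, draw]
    -- iteration 2/2 --
    LT 150: heading 330 -> 120
    FD 8.5: (11.611,-10.389) -> (7.361,-3.028) [heading=120, draw]
  ]
  -- iteration 3/4 --
  LT 120: heading 120 -> 240
  REPEAT 2 [
    -- iteration 1/2 --
    LT 150: heading 240 -> 30
    FD 8.5: (7.361,-3.028) -> (14.722,1.222) [heading=30, draw]
    -- iteration 2/2 --
    LT 150: heading 30 -> 180
    FD 8.5: (14.722,1.222) -> (6.222,1.222) [heading=180, draw]
  ]
  -- iteration 4/4 --
  LT 120: heading 180 -> 300
  REPEAT 2 [
    -- iteration 1/2 --
    LT 150: heading 300 -> 90
    FD 8.5: (6.222,1.222) -> (6.222,9.722) [heading=90, draw]
    -- iteration 2/2 --
    LT 150: heading 90 -> 240
    FD 8.5: (6.222,9.722) -> (1.972,2.361) [heading=240, draw]
  ]
]
FD 9.3: (1.972,2.361) -> (-2.678,-5.693) [heading=240, draw]
FD 5: (-2.678,-5.693) -> (-5.178,-10.023) [heading=240, draw]
Final: pos=(-5.178,-10.023), heading=240, 10 segment(s) drawn

Segment endpoints: x in {-5.178, -2.678, 0, 0, 1.972, 4.25, 6.222, 6.222, 7.361, 11.611, 14.722}, y in {-13.5, -10.389, -10.023, -6.139, -5.693, -5, -3.028, 1.222, 1.222, 2.361, 9.722}
xmin=-5.178, ymin=-13.5, xmax=14.722, ymax=9.722

Answer: -5.178 -13.5 14.722 9.722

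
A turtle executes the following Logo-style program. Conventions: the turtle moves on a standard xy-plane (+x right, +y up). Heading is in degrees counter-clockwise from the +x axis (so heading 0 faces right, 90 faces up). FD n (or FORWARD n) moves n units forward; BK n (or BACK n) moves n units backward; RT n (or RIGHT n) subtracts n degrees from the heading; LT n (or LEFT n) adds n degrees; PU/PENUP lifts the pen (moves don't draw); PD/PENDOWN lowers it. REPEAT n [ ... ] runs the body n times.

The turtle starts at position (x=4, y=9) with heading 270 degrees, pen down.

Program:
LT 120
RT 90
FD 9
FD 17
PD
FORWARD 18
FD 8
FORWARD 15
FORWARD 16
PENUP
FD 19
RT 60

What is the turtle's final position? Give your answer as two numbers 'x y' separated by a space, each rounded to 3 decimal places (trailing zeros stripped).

Answer: 55 -79.335

Derivation:
Executing turtle program step by step:
Start: pos=(4,9), heading=270, pen down
LT 120: heading 270 -> 30
RT 90: heading 30 -> 300
FD 9: (4,9) -> (8.5,1.206) [heading=300, draw]
FD 17: (8.5,1.206) -> (17,-13.517) [heading=300, draw]
PD: pen down
FD 18: (17,-13.517) -> (26,-29.105) [heading=300, draw]
FD 8: (26,-29.105) -> (30,-36.033) [heading=300, draw]
FD 15: (30,-36.033) -> (37.5,-49.024) [heading=300, draw]
FD 16: (37.5,-49.024) -> (45.5,-62.88) [heading=300, draw]
PU: pen up
FD 19: (45.5,-62.88) -> (55,-79.335) [heading=300, move]
RT 60: heading 300 -> 240
Final: pos=(55,-79.335), heading=240, 6 segment(s) drawn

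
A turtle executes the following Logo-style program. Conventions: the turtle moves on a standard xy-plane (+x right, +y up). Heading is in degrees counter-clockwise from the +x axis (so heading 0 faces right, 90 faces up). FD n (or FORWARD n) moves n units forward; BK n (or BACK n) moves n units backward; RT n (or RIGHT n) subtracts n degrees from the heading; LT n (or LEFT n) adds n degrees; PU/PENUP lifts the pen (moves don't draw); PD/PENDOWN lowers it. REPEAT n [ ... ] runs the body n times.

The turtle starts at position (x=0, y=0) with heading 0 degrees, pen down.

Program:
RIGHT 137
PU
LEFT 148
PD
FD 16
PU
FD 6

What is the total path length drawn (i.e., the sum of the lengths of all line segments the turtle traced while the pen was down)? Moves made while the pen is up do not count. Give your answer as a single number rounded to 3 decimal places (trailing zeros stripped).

Executing turtle program step by step:
Start: pos=(0,0), heading=0, pen down
RT 137: heading 0 -> 223
PU: pen up
LT 148: heading 223 -> 11
PD: pen down
FD 16: (0,0) -> (15.706,3.053) [heading=11, draw]
PU: pen up
FD 6: (15.706,3.053) -> (21.596,4.198) [heading=11, move]
Final: pos=(21.596,4.198), heading=11, 1 segment(s) drawn

Segment lengths:
  seg 1: (0,0) -> (15.706,3.053), length = 16
Total = 16

Answer: 16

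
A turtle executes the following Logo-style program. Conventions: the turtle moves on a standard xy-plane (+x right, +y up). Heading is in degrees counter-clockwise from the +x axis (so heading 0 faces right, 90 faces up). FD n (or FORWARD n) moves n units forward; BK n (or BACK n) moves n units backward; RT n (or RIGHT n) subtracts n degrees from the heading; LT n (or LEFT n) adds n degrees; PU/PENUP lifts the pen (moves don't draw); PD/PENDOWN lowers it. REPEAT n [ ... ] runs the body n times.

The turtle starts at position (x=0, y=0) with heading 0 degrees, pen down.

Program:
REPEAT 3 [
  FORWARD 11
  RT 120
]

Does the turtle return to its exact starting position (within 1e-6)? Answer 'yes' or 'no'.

Answer: yes

Derivation:
Executing turtle program step by step:
Start: pos=(0,0), heading=0, pen down
REPEAT 3 [
  -- iteration 1/3 --
  FD 11: (0,0) -> (11,0) [heading=0, draw]
  RT 120: heading 0 -> 240
  -- iteration 2/3 --
  FD 11: (11,0) -> (5.5,-9.526) [heading=240, draw]
  RT 120: heading 240 -> 120
  -- iteration 3/3 --
  FD 11: (5.5,-9.526) -> (0,0) [heading=120, draw]
  RT 120: heading 120 -> 0
]
Final: pos=(0,0), heading=0, 3 segment(s) drawn

Start position: (0, 0)
Final position: (0, 0)
Distance = 0; < 1e-6 -> CLOSED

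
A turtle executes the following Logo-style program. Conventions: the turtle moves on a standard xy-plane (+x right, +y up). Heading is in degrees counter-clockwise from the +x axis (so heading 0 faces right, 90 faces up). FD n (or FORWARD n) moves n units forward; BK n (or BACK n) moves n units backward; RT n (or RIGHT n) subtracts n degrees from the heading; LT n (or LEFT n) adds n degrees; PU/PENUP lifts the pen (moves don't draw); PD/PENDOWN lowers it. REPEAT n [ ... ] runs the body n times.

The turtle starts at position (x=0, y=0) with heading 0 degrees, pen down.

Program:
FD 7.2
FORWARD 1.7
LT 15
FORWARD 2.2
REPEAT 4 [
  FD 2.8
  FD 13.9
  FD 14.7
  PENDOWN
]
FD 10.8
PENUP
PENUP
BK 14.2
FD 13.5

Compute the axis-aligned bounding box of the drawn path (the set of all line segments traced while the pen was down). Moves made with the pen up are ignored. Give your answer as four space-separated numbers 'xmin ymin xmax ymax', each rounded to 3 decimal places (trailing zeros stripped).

Executing turtle program step by step:
Start: pos=(0,0), heading=0, pen down
FD 7.2: (0,0) -> (7.2,0) [heading=0, draw]
FD 1.7: (7.2,0) -> (8.9,0) [heading=0, draw]
LT 15: heading 0 -> 15
FD 2.2: (8.9,0) -> (11.025,0.569) [heading=15, draw]
REPEAT 4 [
  -- iteration 1/4 --
  FD 2.8: (11.025,0.569) -> (13.73,1.294) [heading=15, draw]
  FD 13.9: (13.73,1.294) -> (27.156,4.892) [heading=15, draw]
  FD 14.7: (27.156,4.892) -> (41.355,8.696) [heading=15, draw]
  PD: pen down
  -- iteration 2/4 --
  FD 2.8: (41.355,8.696) -> (44.06,9.421) [heading=15, draw]
  FD 13.9: (44.06,9.421) -> (57.486,13.019) [heading=15, draw]
  FD 14.7: (57.486,13.019) -> (71.685,16.823) [heading=15, draw]
  PD: pen down
  -- iteration 3/4 --
  FD 2.8: (71.685,16.823) -> (74.39,17.548) [heading=15, draw]
  FD 13.9: (74.39,17.548) -> (87.816,21.146) [heading=15, draw]
  FD 14.7: (87.816,21.146) -> (102.015,24.95) [heading=15, draw]
  PD: pen down
  -- iteration 4/4 --
  FD 2.8: (102.015,24.95) -> (104.72,25.675) [heading=15, draw]
  FD 13.9: (104.72,25.675) -> (118.146,29.272) [heading=15, draw]
  FD 14.7: (118.146,29.272) -> (132.345,33.077) [heading=15, draw]
  PD: pen down
]
FD 10.8: (132.345,33.077) -> (142.777,35.872) [heading=15, draw]
PU: pen up
PU: pen up
BK 14.2: (142.777,35.872) -> (129.061,32.197) [heading=15, move]
FD 13.5: (129.061,32.197) -> (142.101,35.691) [heading=15, move]
Final: pos=(142.101,35.691), heading=15, 16 segment(s) drawn

Segment endpoints: x in {0, 7.2, 8.9, 11.025, 13.73, 27.156, 41.355, 44.06, 57.486, 71.685, 74.39, 87.816, 102.015, 104.72, 118.146, 132.345, 142.777}, y in {0, 0.569, 1.294, 4.892, 8.696, 9.421, 13.019, 16.823, 17.548, 21.146, 24.95, 25.675, 29.272, 33.077, 35.872}
xmin=0, ymin=0, xmax=142.777, ymax=35.872

Answer: 0 0 142.777 35.872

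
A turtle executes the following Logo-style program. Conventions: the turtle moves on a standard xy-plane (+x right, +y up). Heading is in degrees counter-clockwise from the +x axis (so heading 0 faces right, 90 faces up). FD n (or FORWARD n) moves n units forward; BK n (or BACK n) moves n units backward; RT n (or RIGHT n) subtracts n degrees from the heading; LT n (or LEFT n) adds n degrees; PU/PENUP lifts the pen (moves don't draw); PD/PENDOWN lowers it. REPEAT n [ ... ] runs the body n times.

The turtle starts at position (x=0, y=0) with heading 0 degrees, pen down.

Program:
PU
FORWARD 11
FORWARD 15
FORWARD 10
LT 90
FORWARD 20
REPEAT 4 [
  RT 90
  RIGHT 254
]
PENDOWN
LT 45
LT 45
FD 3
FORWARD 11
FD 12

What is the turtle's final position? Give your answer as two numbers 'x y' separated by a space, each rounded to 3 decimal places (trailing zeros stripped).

Answer: 24.602 -3.369

Derivation:
Executing turtle program step by step:
Start: pos=(0,0), heading=0, pen down
PU: pen up
FD 11: (0,0) -> (11,0) [heading=0, move]
FD 15: (11,0) -> (26,0) [heading=0, move]
FD 10: (26,0) -> (36,0) [heading=0, move]
LT 90: heading 0 -> 90
FD 20: (36,0) -> (36,20) [heading=90, move]
REPEAT 4 [
  -- iteration 1/4 --
  RT 90: heading 90 -> 0
  RT 254: heading 0 -> 106
  -- iteration 2/4 --
  RT 90: heading 106 -> 16
  RT 254: heading 16 -> 122
  -- iteration 3/4 --
  RT 90: heading 122 -> 32
  RT 254: heading 32 -> 138
  -- iteration 4/4 --
  RT 90: heading 138 -> 48
  RT 254: heading 48 -> 154
]
PD: pen down
LT 45: heading 154 -> 199
LT 45: heading 199 -> 244
FD 3: (36,20) -> (34.685,17.304) [heading=244, draw]
FD 11: (34.685,17.304) -> (29.863,7.417) [heading=244, draw]
FD 12: (29.863,7.417) -> (24.602,-3.369) [heading=244, draw]
Final: pos=(24.602,-3.369), heading=244, 3 segment(s) drawn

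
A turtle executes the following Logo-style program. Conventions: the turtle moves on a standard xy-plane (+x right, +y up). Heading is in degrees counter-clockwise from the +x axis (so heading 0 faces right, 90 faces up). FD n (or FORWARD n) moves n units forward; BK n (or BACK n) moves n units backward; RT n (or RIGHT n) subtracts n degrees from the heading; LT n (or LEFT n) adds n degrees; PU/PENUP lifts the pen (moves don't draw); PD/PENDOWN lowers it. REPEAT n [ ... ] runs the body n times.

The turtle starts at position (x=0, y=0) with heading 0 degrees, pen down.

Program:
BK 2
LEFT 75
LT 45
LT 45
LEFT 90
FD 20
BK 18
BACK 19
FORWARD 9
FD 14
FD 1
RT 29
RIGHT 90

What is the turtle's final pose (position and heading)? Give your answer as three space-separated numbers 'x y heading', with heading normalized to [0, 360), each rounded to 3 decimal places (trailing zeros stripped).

Executing turtle program step by step:
Start: pos=(0,0), heading=0, pen down
BK 2: (0,0) -> (-2,0) [heading=0, draw]
LT 75: heading 0 -> 75
LT 45: heading 75 -> 120
LT 45: heading 120 -> 165
LT 90: heading 165 -> 255
FD 20: (-2,0) -> (-7.176,-19.319) [heading=255, draw]
BK 18: (-7.176,-19.319) -> (-2.518,-1.932) [heading=255, draw]
BK 19: (-2.518,-1.932) -> (2.4,16.421) [heading=255, draw]
FD 9: (2.4,16.421) -> (0.071,7.727) [heading=255, draw]
FD 14: (0.071,7.727) -> (-3.553,-5.796) [heading=255, draw]
FD 1: (-3.553,-5.796) -> (-3.812,-6.761) [heading=255, draw]
RT 29: heading 255 -> 226
RT 90: heading 226 -> 136
Final: pos=(-3.812,-6.761), heading=136, 7 segment(s) drawn

Answer: -3.812 -6.761 136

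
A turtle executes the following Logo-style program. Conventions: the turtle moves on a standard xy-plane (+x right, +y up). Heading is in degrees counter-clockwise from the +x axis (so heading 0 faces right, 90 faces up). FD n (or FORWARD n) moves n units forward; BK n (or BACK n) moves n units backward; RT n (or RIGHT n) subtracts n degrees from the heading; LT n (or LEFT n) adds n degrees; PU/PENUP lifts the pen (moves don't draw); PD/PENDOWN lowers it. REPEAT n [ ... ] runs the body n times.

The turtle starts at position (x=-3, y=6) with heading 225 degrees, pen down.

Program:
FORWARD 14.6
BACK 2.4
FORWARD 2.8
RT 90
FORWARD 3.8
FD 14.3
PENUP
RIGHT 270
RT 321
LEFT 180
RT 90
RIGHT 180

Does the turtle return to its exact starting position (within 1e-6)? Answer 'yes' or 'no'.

Executing turtle program step by step:
Start: pos=(-3,6), heading=225, pen down
FD 14.6: (-3,6) -> (-13.324,-4.324) [heading=225, draw]
BK 2.4: (-13.324,-4.324) -> (-11.627,-2.627) [heading=225, draw]
FD 2.8: (-11.627,-2.627) -> (-13.607,-4.607) [heading=225, draw]
RT 90: heading 225 -> 135
FD 3.8: (-13.607,-4.607) -> (-16.294,-1.92) [heading=135, draw]
FD 14.3: (-16.294,-1.92) -> (-26.405,8.192) [heading=135, draw]
PU: pen up
RT 270: heading 135 -> 225
RT 321: heading 225 -> 264
LT 180: heading 264 -> 84
RT 90: heading 84 -> 354
RT 180: heading 354 -> 174
Final: pos=(-26.405,8.192), heading=174, 5 segment(s) drawn

Start position: (-3, 6)
Final position: (-26.405, 8.192)
Distance = 23.508; >= 1e-6 -> NOT closed

Answer: no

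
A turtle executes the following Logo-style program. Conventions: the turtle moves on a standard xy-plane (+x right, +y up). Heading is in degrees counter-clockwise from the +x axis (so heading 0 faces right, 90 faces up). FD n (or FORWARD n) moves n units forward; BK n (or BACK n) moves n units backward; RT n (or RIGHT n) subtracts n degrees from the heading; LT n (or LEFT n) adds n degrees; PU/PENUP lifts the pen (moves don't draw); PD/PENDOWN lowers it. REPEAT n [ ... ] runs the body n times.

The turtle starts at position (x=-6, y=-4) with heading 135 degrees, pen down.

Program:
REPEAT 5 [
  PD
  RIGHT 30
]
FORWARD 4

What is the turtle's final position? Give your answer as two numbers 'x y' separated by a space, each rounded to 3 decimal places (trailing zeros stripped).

Executing turtle program step by step:
Start: pos=(-6,-4), heading=135, pen down
REPEAT 5 [
  -- iteration 1/5 --
  PD: pen down
  RT 30: heading 135 -> 105
  -- iteration 2/5 --
  PD: pen down
  RT 30: heading 105 -> 75
  -- iteration 3/5 --
  PD: pen down
  RT 30: heading 75 -> 45
  -- iteration 4/5 --
  PD: pen down
  RT 30: heading 45 -> 15
  -- iteration 5/5 --
  PD: pen down
  RT 30: heading 15 -> 345
]
FD 4: (-6,-4) -> (-2.136,-5.035) [heading=345, draw]
Final: pos=(-2.136,-5.035), heading=345, 1 segment(s) drawn

Answer: -2.136 -5.035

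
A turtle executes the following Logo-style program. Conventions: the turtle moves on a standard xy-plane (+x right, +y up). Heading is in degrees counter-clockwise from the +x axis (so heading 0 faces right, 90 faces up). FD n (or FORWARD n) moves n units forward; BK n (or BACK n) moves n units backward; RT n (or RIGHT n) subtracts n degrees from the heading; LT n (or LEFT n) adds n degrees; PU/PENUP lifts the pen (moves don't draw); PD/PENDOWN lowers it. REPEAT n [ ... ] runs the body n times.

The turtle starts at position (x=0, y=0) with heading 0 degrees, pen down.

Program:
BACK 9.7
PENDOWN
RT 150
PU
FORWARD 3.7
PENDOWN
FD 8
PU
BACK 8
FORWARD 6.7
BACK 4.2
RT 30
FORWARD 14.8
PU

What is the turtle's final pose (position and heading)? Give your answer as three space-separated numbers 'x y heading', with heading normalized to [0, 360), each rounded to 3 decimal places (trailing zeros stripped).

Answer: -29.869 -3.1 180

Derivation:
Executing turtle program step by step:
Start: pos=(0,0), heading=0, pen down
BK 9.7: (0,0) -> (-9.7,0) [heading=0, draw]
PD: pen down
RT 150: heading 0 -> 210
PU: pen up
FD 3.7: (-9.7,0) -> (-12.904,-1.85) [heading=210, move]
PD: pen down
FD 8: (-12.904,-1.85) -> (-19.832,-5.85) [heading=210, draw]
PU: pen up
BK 8: (-19.832,-5.85) -> (-12.904,-1.85) [heading=210, move]
FD 6.7: (-12.904,-1.85) -> (-18.707,-5.2) [heading=210, move]
BK 4.2: (-18.707,-5.2) -> (-15.069,-3.1) [heading=210, move]
RT 30: heading 210 -> 180
FD 14.8: (-15.069,-3.1) -> (-29.869,-3.1) [heading=180, move]
PU: pen up
Final: pos=(-29.869,-3.1), heading=180, 2 segment(s) drawn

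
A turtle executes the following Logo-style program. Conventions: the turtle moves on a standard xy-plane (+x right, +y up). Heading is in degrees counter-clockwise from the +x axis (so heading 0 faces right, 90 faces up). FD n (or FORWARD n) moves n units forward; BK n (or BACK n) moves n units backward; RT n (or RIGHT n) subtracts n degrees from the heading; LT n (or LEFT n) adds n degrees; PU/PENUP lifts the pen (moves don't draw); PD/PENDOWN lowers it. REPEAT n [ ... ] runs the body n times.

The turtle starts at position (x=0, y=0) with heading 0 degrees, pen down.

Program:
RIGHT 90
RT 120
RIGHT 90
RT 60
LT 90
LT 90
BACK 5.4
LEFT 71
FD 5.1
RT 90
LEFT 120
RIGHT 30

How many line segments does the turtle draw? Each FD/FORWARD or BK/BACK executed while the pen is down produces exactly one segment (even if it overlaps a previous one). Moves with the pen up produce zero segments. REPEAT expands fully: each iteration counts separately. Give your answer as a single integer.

Answer: 2

Derivation:
Executing turtle program step by step:
Start: pos=(0,0), heading=0, pen down
RT 90: heading 0 -> 270
RT 120: heading 270 -> 150
RT 90: heading 150 -> 60
RT 60: heading 60 -> 0
LT 90: heading 0 -> 90
LT 90: heading 90 -> 180
BK 5.4: (0,0) -> (5.4,0) [heading=180, draw]
LT 71: heading 180 -> 251
FD 5.1: (5.4,0) -> (3.74,-4.822) [heading=251, draw]
RT 90: heading 251 -> 161
LT 120: heading 161 -> 281
RT 30: heading 281 -> 251
Final: pos=(3.74,-4.822), heading=251, 2 segment(s) drawn
Segments drawn: 2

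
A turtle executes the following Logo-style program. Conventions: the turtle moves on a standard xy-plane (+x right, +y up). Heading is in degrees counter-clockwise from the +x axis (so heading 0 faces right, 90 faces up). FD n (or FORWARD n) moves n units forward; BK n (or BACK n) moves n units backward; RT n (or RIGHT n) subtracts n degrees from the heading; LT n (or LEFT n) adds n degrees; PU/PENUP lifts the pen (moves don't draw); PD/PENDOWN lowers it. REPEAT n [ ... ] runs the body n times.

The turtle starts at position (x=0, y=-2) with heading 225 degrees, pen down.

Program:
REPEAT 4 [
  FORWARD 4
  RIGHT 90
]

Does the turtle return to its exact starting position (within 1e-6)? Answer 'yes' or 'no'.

Answer: yes

Derivation:
Executing turtle program step by step:
Start: pos=(0,-2), heading=225, pen down
REPEAT 4 [
  -- iteration 1/4 --
  FD 4: (0,-2) -> (-2.828,-4.828) [heading=225, draw]
  RT 90: heading 225 -> 135
  -- iteration 2/4 --
  FD 4: (-2.828,-4.828) -> (-5.657,-2) [heading=135, draw]
  RT 90: heading 135 -> 45
  -- iteration 3/4 --
  FD 4: (-5.657,-2) -> (-2.828,0.828) [heading=45, draw]
  RT 90: heading 45 -> 315
  -- iteration 4/4 --
  FD 4: (-2.828,0.828) -> (0,-2) [heading=315, draw]
  RT 90: heading 315 -> 225
]
Final: pos=(0,-2), heading=225, 4 segment(s) drawn

Start position: (0, -2)
Final position: (0, -2)
Distance = 0; < 1e-6 -> CLOSED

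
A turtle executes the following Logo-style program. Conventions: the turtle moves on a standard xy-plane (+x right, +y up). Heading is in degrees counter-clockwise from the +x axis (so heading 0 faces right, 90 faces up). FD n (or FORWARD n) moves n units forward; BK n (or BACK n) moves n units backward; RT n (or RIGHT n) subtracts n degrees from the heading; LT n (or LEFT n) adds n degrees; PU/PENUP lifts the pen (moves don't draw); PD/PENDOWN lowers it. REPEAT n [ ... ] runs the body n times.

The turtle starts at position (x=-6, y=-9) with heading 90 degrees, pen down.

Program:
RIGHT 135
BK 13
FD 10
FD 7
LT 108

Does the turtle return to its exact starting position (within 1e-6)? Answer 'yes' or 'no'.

Executing turtle program step by step:
Start: pos=(-6,-9), heading=90, pen down
RT 135: heading 90 -> 315
BK 13: (-6,-9) -> (-15.192,0.192) [heading=315, draw]
FD 10: (-15.192,0.192) -> (-8.121,-6.879) [heading=315, draw]
FD 7: (-8.121,-6.879) -> (-3.172,-11.828) [heading=315, draw]
LT 108: heading 315 -> 63
Final: pos=(-3.172,-11.828), heading=63, 3 segment(s) drawn

Start position: (-6, -9)
Final position: (-3.172, -11.828)
Distance = 4; >= 1e-6 -> NOT closed

Answer: no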